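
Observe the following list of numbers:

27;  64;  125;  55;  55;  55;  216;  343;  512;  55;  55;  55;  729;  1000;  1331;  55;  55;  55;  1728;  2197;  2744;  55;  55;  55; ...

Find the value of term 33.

8000

Reading positions in blocks of 6 reveals the pattern AAABBB — 2 tracks woven together.
Stream A: 27, 64, 125, 216, 343, 512, 729, 1000, 1331, 1728, 2197, 2744 (perfect cubes starting at 3³).
Stream B: 55, 55, 55, 55, 55, 55, 55, 55, 55, 55, 55, 55 (constant 55).
Term 33 comes from stream A (its 18th entry): 8000.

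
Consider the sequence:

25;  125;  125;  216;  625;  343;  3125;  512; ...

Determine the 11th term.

78125

Positions 1, 3, 5, … form one subsequence and positions 2, 4, 6, … form another.
Track A is 25, 125, 625, 3125, which is powers of 5.
Track B is 125, 216, 343, 512, which is perfect cubes starting at 5³.
The 11th slot belongs to track A; its 6th term is 78125.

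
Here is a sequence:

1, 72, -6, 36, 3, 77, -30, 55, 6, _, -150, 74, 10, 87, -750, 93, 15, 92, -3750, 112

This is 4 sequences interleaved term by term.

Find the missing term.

82

Read the sequence 4 terms at a time; column i is its own pattern.
Subsequence A: 1, 3, 6, 10, 15 (triangular numbers starting at T_1).
Subsequence B: 72, 77, ?, 87, 92 (adding 5 each time).
Subsequence C: -6, -30, -150, -750, -3750 (a geometric progression (common ratio 5)).
Subsequence D: 36, 55, 74, 93, 112 (linear: a_n = 17 + 19·n).
The gap is subsequence B's term 3; the rule gives 82.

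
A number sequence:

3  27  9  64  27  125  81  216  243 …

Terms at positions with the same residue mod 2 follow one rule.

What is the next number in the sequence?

343

Positions 1, 3, 5, … form one subsequence and positions 2, 4, 6, … form another.
Track A is 3, 9, 27, 81, 243, which is successive powers of 3.
Track B is 27, 64, 125, 216, which is the cubes 3³, 4³, 5³, ….
Position 10 falls in track B as its term 5, giving 343.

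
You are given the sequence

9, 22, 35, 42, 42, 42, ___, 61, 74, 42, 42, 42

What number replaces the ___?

The slot pattern repeats as AAABBB (period 6), so there are 2 interleaved tracks.
Track A is 9, 22, 35, ?, 61, 74, which is arithmetic, step +13.
Track B is 42, 42, 42, 42, 42, 42, which is constant 42.
Track A's pattern makes the blank 48.

48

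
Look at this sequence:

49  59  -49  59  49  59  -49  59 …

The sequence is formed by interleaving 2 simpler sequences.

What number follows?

Taking every 2nd term gives 2 separate tracks.
Stream A: 49, -49, 49, -49. Oscillating between 49 and -49.
Stream B: 59, 59, 59, 59. Constant 59.
Position 9 → stream A, term 5 = 49.

49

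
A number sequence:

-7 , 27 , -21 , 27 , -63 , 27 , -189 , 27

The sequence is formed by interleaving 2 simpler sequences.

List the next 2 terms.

-567, 27

Taking every 2nd term gives 2 separate tracks.
Subsequence A is -7, -21, -63, -189, which is geometric with ratio 3.
Subsequence B is 27, 27, 27, 27, which is the constant sequence 27.
Position 9 falls in subsequence A as its term 5, giving -567.
Position 10 → subsequence B, term 5 = 27.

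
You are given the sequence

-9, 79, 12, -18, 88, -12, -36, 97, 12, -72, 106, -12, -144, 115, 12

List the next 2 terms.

Split by position mod 3: positions 1, 4, 7, … form one track, and each other residue class forms its own.
Track A: -9, -18, -36, -72, -144 (geometric with ratio 2).
Track B: 79, 88, 97, 106, 115 (arithmetic, step +9).
Track C: 12, -12, 12, -12, 12 (oscillating between 12 and -12).
Position 16 → track A, term 6 = -288.
Position 17 falls in track B as its term 6, giving 124.

-288, 124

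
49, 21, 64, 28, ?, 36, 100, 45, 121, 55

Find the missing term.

81

The terms cycle through 2 interleaved subsequences.
Track A: 49, 64, ?, 100, 121 — consecutive squares n² from n = 7.
Track B: 21, 28, 36, 45, 55 — triangular numbers n(n+1)/2 for n = 6, 7, ….
So the missing entry in track A is 81.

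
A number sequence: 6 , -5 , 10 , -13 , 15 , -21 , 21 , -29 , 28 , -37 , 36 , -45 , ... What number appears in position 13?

Split by position mod 2 into 2 tracks.
Subsequence A is 6, 10, 15, 21, 28, 36, which is triangular numbers starting at T_3.
Subsequence B is -5, -13, -21, -29, -37, -45, which is linear: a_n = 3 − 8·n.
The 13th slot belongs to subsequence A; its 7th term is 45.

45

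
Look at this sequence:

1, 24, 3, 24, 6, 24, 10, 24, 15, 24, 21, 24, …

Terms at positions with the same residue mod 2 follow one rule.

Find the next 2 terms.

28, 24

Positions 1, 3, 5, … form one subsequence and positions 2, 4, 6, … form another.
Track A is 1, 3, 6, 10, 15, 21, which is the triangular numbers T_1, T_2, ….
Track B is 24, 24, 24, 24, 24, 24, which is the constant sequence 24.
Position 13 falls in track A as its term 7, giving 28.
Position 14 → track B, term 7 = 24.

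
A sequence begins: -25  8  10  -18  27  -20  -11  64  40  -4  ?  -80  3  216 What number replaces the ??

Split by position mod 3: positions 1, 4, 7, … form one track, and each other residue class forms its own.
Stream A is -25, -18, -11, -4, 3, which is adding 7 each time.
Stream B is 8, 27, 64, ?, 216, which is consecutive cubes n³ from n = 2.
Stream C is 10, -20, 40, -80, which is geometric, ×-2 each step.
Filling stream B at index 4 by its rule yields 125.

125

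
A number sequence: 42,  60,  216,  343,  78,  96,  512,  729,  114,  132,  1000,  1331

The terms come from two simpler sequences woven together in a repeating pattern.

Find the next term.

150

Reading positions in blocks of 4 reveals the pattern AABB — 2 tracks woven together.
Track A: 42, 60, 78, 96, 114, 132. Linear: a_n = 24 + 18·n.
Track B: 216, 343, 512, 729, 1000, 1331. Consecutive cubes n³ from n = 6.
The 13th slot belongs to track A; its 7th term is 150.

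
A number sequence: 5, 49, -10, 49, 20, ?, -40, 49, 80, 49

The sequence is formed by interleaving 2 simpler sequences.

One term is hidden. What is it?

Positions 1, 3, 5, … form one subsequence and positions 2, 4, 6, … form another.
Stream A is 5, -10, 20, -40, 80, which is geometric with ratio -2.
Stream B is 49, 49, ?, 49, 49, which is always 49.
Stream B's pattern makes the blank 49.

49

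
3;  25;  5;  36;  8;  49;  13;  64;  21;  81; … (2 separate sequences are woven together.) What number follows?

Split by position mod 2 into 2 tracks.
Stream A: 3, 5, 8, 13, 21 (each term equals the sum of the previous two).
Stream B: 25, 36, 49, 64, 81 (the squares 5², 6², 7², …).
The 11th slot belongs to stream A; its 6th term is 34.

34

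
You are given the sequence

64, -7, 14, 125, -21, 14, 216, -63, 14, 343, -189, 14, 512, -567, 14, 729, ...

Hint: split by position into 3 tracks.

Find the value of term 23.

-15309

The terms cycle through 3 interleaved subsequences.
Track A is 64, 125, 216, 343, 512, 729, which is the cubes 4³, 5³, 6³, ….
Track B is -7, -21, -63, -189, -567, which is a geometric progression (common ratio 3).
Track C is 14, 14, 14, 14, 14, which is always 14.
Term 23 comes from track B (its 8th entry): -15309.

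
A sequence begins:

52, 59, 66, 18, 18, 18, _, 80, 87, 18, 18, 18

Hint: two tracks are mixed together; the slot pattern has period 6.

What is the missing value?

The slot pattern repeats as AAABBB (period 6), so there are 2 interleaved tracks.
Subsequence A is 52, 59, 66, ?, 80, 87, which is arithmetic, step +7.
Subsequence B is 18, 18, 18, 18, 18, 18, which is always 18.
The gap is subsequence A's term 4; the rule gives 73.

73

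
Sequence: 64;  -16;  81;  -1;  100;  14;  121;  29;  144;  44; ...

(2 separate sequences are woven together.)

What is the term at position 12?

59

Odd-indexed and even-indexed terms follow separate rules.
Subsequence A: 64, 81, 100, 121, 144 (perfect squares starting at 8²).
Subsequence B: -16, -1, 14, 29, 44 (arithmetic, step +15).
Term 12 comes from subsequence B (its 6th entry): 59.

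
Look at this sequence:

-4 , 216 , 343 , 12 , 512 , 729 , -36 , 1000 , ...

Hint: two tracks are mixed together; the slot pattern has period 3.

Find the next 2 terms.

The slot pattern repeats as ABB (period 3), so there are 2 interleaved tracks.
Subsequence A: -4, 12, -36. Geometric, ×-3 each step.
Subsequence B: 216, 343, 512, 729, 1000. Consecutive cubes n³ from n = 6.
Position 9 falls in subsequence B as its term 6, giving 1331.
Position 10 → subsequence A, term 4 = 108.

1331, 108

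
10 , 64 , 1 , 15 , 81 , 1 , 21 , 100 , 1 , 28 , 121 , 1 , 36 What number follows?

Taking every 3rd term gives 3 separate tracks.
Track A: 10, 15, 21, 28, 36 — triangular numbers n(n+1)/2 for n = 4, 5, ….
Track B: 64, 81, 100, 121 — consecutive squares n² from n = 8.
Track C: 1, 1, 1, 1 — always 1.
Position 14 falls in track B as its term 5, giving 144.

144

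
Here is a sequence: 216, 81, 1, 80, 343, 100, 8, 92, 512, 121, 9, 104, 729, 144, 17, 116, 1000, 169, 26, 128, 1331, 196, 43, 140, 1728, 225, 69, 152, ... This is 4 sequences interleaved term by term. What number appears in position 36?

176

Taking every 4th term gives 4 separate tracks.
Stream A: 216, 343, 512, 729, 1000, 1331, 1728. Consecutive cubes n³ from n = 6.
Stream B: 81, 100, 121, 144, 169, 196, 225. Consecutive squares n² from n = 9.
Stream C: 1, 8, 9, 17, 26, 43, 69. A Fibonacci-like recurrence a_n = a_{n-1} + a_{n-2}.
Stream D: 80, 92, 104, 116, 128, 140, 152. Arithmetic, step +12.
Term 36 comes from stream D (its 9th entry): 176.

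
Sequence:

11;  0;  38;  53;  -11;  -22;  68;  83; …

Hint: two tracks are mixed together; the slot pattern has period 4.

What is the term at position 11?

98

Positions follow the repeating pattern AABB; grouping by letter gives 2 tracks.
Subsequence A: 11, 0, -11, -22. Arithmetic with common difference −11.
Subsequence B: 38, 53, 68, 83. Linear: a_n = 23 + 15·n.
Position 11 → subsequence B, term 5 = 98.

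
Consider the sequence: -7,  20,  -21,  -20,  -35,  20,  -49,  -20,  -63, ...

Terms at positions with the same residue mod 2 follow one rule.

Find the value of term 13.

-91

Odd-indexed and even-indexed terms follow separate rules.
Stream A = -7, -21, -35, -49, -63: arithmetic, step −14.
Stream B = 20, -20, 20, -20: alternating ±20.
The 13th slot belongs to stream A; its 7th term is -91.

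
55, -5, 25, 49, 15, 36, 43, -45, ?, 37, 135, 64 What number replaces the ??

49

Taking every 3rd term gives 3 separate tracks.
Track A: 55, 49, 43, 37. Subtracting 6 each time.
Track B: -5, 15, -45, 135. A geometric progression (common ratio -3).
Track C: 25, 36, ?, 64. Perfect squares starting at 5².
The gap is track C's term 3; the rule gives 49.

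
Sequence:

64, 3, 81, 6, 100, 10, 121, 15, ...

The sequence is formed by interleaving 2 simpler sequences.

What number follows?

144

Odd-indexed and even-indexed terms follow separate rules.
Subsequence A: 64, 81, 100, 121 — perfect squares starting at 8².
Subsequence B: 3, 6, 10, 15 — triangular numbers n(n+1)/2 for n = 2, 3, ….
Position 9 falls in subsequence A as its term 5, giving 144.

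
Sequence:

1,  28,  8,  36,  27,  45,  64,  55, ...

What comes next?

125

Positions 1, 3, 5, … form one subsequence and positions 2, 4, 6, … form another.
Track A is 1, 8, 27, 64, which is the cubes 1³, 2³, 3³, ….
Track B is 28, 36, 45, 55, which is triangular numbers starting at T_7.
Term 9 comes from track A (its 5th entry): 125.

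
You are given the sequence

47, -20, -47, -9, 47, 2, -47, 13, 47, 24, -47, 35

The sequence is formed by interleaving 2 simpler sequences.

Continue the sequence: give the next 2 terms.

Taking every 2nd term gives 2 separate tracks.
Stream A is 47, -47, 47, -47, 47, -47, which is the oscillation 47·(−1)^(n+1).
Stream B is -20, -9, 2, 13, 24, 35, which is arithmetic with common difference +11.
Position 13 → stream A, term 7 = 47.
Term 14 comes from stream B (its 7th entry): 46.

47, 46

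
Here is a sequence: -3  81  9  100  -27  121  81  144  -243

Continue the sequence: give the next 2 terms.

169, 729

Positions 1, 3, 5, … form one subsequence and positions 2, 4, 6, … form another.
Track A is -3, 9, -27, 81, -243, which is geometric with ratio -3.
Track B is 81, 100, 121, 144, which is consecutive squares n² from n = 9.
Position 10 falls in track B as its term 5, giving 169.
Position 11 falls in track A as its term 6, giving 729.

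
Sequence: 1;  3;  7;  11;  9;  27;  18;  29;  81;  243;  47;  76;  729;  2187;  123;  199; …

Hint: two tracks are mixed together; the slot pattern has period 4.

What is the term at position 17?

6561

The slot pattern repeats as AABB (period 4), so there are 2 interleaved tracks.
Track A: 1, 3, 9, 27, 81, 243, 729, 2187 — powers of 3.
Track B: 7, 11, 18, 29, 47, 76, 123, 199 — a Fibonacci-like recurrence a_n = a_{n-1} + a_{n-2}.
The 17th slot belongs to track A; its 9th term is 6561.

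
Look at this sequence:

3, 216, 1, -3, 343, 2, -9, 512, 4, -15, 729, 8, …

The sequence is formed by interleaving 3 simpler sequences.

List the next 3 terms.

Split by position mod 3: positions 1, 4, 7, … form one track, and each other residue class forms its own.
Stream A: 3, -3, -9, -15. Arithmetic with common difference −6.
Stream B: 216, 343, 512, 729. Perfect cubes starting at 6³.
Stream C: 1, 2, 4, 8. Multiplying by 2 each time.
The 13th slot belongs to stream A; its 5th term is -21.
Term 14 comes from stream B (its 5th entry): 1000.
Position 15 → stream C, term 5 = 16.

-21, 1000, 16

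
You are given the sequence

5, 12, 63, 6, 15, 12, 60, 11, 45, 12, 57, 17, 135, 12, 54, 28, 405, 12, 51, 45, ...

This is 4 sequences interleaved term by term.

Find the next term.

1215

The terms cycle through 4 interleaved subsequences.
Track A = 5, 15, 45, 135, 405: a geometric progression (common ratio 3).
Track B = 12, 12, 12, 12, 12: the constant sequence 12.
Track C = 63, 60, 57, 54, 51: arithmetic, step −3.
Track D = 6, 11, 17, 28, 45: Fibonacci-style (each term is the sum of the two before it).
Position 21 falls in track A as its term 6, giving 1215.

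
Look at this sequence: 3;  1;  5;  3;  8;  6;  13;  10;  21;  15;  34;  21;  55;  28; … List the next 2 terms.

Odd-indexed and even-indexed terms follow separate rules.
Track A is 3, 5, 8, 13, 21, 34, 55, which is a Fibonacci-like recurrence a_n = a_{n-1} + a_{n-2}.
Track B is 1, 3, 6, 10, 15, 21, 28, which is triangular numbers n(n+1)/2 for n = 1, 2, ….
The 15th slot belongs to track A; its 8th term is 89.
Term 16 comes from track B (its 8th entry): 36.

89, 36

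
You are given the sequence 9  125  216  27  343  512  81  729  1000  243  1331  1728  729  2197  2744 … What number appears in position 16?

Positions follow the repeating pattern ABB; grouping by letter gives 2 tracks.
Stream A = 9, 27, 81, 243, 729: powers of 3.
Stream B = 125, 216, 343, 512, 729, 1000, 1331, 1728, 2197, 2744: consecutive cubes n³ from n = 5.
The 16th slot belongs to stream A; its 6th term is 2187.

2187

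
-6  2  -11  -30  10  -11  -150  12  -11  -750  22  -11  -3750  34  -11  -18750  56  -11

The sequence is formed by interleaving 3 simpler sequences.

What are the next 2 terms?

Read the sequence 3 terms at a time; column i is its own pattern.
Stream A: -6, -30, -150, -750, -3750, -18750 — geometric with ratio 5.
Stream B: 2, 10, 12, 22, 34, 56 — each term equals the sum of the previous two.
Stream C: -11, -11, -11, -11, -11, -11 — the constant sequence -11.
The 19th slot belongs to stream A; its 7th term is -93750.
Position 20 falls in stream B as its term 7, giving 90.

-93750, 90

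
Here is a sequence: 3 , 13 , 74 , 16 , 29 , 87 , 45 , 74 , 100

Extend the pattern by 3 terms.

The slot pattern repeats as AAB (period 3), so there are 2 interleaved tracks.
Subsequence A = 3, 13, 16, 29, 45, 74: Fibonacci-style (each term is the sum of the two before it).
Subsequence B = 74, 87, 100: arithmetic, step +13.
Position 10 falls in subsequence A as its term 7, giving 119.
Term 11 comes from subsequence A (its 8th entry): 193.
The 12th slot belongs to subsequence B; its 4th term is 113.

119, 193, 113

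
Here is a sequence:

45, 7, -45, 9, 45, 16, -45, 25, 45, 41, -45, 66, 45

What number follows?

107

Taking every 2nd term gives 2 separate tracks.
Track A: 45, -45, 45, -45, 45, -45, 45. Oscillating between 45 and -45.
Track B: 7, 9, 16, 25, 41, 66. A Fibonacci-like recurrence a_n = a_{n-1} + a_{n-2}.
The 14th slot belongs to track B; its 7th term is 107.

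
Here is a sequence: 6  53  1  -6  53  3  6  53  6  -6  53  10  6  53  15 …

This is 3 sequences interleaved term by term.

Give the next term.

Taking every 3rd term gives 3 separate tracks.
Track A = 6, -6, 6, -6, 6: alternating ±6.
Track B = 53, 53, 53, 53, 53: the constant sequence 53.
Track C = 1, 3, 6, 10, 15: triangular numbers starting at T_1.
The 16th slot belongs to track A; its 6th term is -6.

-6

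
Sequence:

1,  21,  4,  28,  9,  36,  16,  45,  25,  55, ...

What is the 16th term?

91

The terms cycle through 2 interleaved subsequences.
Subsequence A: 1, 4, 9, 16, 25 — perfect squares starting at 1².
Subsequence B: 21, 28, 36, 45, 55 — triangular numbers n(n+1)/2 for n = 6, 7, ….
Position 16 → subsequence B, term 8 = 91.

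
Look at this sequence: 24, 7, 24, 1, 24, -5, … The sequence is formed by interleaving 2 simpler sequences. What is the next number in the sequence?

24

Odd-indexed and even-indexed terms follow separate rules.
Stream A: 24, 24, 24 — the constant sequence 24.
Stream B: 7, 1, -5 — subtracting 6 each time.
Position 7 falls in stream A as its term 4, giving 24.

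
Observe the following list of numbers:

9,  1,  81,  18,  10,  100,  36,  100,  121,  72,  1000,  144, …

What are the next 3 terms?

Taking every 3rd term gives 3 separate tracks.
Subsequence A: 9, 18, 36, 72 (geometric, ×2 each step).
Subsequence B: 1, 10, 100, 1000 (powers of 10).
Subsequence C: 81, 100, 121, 144 (the squares 9², 10², 11², …).
Term 13 comes from subsequence A (its 5th entry): 144.
Position 14 → subsequence B, term 5 = 10000.
Position 15 → subsequence C, term 5 = 169.

144, 10000, 169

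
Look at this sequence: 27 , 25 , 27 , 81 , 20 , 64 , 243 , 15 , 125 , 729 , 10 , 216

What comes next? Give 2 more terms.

Split by position mod 3 into 3 tracks.
Subsequence A: 27, 81, 243, 729. Powers of 3.
Subsequence B: 25, 20, 15, 10. Linear: a_n = 30 − 5·n.
Subsequence C: 27, 64, 125, 216. Consecutive cubes n³ from n = 3.
Term 13 comes from subsequence A (its 5th entry): 2187.
Position 14 → subsequence B, term 5 = 5.

2187, 5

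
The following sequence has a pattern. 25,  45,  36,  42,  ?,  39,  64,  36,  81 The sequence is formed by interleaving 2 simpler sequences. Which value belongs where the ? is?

49

Odd-indexed and even-indexed terms follow separate rules.
Track A is 25, 36, ?, 64, 81, which is consecutive squares n² from n = 5.
Track B is 45, 42, 39, 36, which is linear: a_n = 48 − 3·n.
Filling track A at index 3 by its rule yields 49.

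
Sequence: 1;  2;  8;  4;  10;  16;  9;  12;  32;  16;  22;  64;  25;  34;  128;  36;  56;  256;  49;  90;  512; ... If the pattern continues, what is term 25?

Read the sequence 3 terms at a time; column i is its own pattern.
Subsequence A: 1, 4, 9, 16, 25, 36, 49. Perfect squares starting at 1².
Subsequence B: 2, 10, 12, 22, 34, 56, 90. A Fibonacci-like recurrence a_n = a_{n-1} + a_{n-2}.
Subsequence C: 8, 16, 32, 64, 128, 256, 512. Powers 2^3, 2^4, 2^5, ….
Position 25 falls in subsequence A as its term 9, giving 81.

81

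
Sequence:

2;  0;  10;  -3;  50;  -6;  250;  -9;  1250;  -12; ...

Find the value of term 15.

156250

Odd-indexed and even-indexed terms follow separate rules.
Subsequence A: 2, 10, 50, 250, 1250 (a geometric progression (common ratio 5)).
Subsequence B: 0, -3, -6, -9, -12 (arithmetic, step −3).
Term 15 comes from subsequence A (its 8th entry): 156250.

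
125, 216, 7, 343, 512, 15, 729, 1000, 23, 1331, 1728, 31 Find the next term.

Reading positions in blocks of 3 reveals the pattern AAB — 2 tracks woven together.
Track A: 125, 216, 343, 512, 729, 1000, 1331, 1728 — the cubes 5³, 6³, 7³, ….
Track B: 7, 15, 23, 31 — adding 8 each time.
Position 13 falls in track A as its term 9, giving 2197.

2197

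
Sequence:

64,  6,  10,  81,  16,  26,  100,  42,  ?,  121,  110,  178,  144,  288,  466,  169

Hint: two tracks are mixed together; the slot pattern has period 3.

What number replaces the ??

The slot pattern repeats as ABB (period 3), so there are 2 interleaved tracks.
Track A is 64, 81, 100, 121, 144, 169, which is the squares 8², 9², 10², ….
Track B is 6, 10, 16, 26, 42, ?, 110, 178, 288, 466, which is a Fibonacci-like recurrence a_n = a_{n-1} + a_{n-2}.
The gap is track B's term 6; the rule gives 68.

68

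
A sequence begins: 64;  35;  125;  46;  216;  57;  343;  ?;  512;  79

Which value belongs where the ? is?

Split by position mod 2 into 2 tracks.
Track A: 64, 125, 216, 343, 512. The cubes 4³, 5³, 6³, ….
Track B: 35, 46, 57, ?, 79. Adding 11 each time.
Track B's pattern makes the blank 68.

68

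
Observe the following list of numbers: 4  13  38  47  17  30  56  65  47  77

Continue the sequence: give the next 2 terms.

The slot pattern repeats as AABB (period 4), so there are 2 interleaved tracks.
Stream A: 4, 13, 17, 30, 47, 77. A Fibonacci-like recurrence a_n = a_{n-1} + a_{n-2}.
Stream B: 38, 47, 56, 65. Arithmetic with common difference +9.
Position 11 → stream B, term 5 = 74.
Position 12 → stream B, term 6 = 83.

74, 83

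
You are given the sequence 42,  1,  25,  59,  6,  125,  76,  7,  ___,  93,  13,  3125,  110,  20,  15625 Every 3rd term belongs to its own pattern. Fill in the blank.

Read the sequence 3 terms at a time; column i is its own pattern.
Track A: 42, 59, 76, 93, 110 (arithmetic with common difference +17).
Track B: 1, 6, 7, 13, 20 (a Fibonacci-like recurrence a_n = a_{n-1} + a_{n-2}).
Track C: 25, 125, ?, 3125, 15625 (successive powers of 5).
Filling track C at index 3 by its rule yields 625.

625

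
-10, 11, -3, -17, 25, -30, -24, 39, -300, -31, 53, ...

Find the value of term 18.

-300000

Split by position mod 3: positions 1, 4, 7, … form one track, and each other residue class forms its own.
Stream A = -10, -17, -24, -31: linear: a_n = -3 − 7·n.
Stream B = 11, 25, 39, 53: arithmetic with common difference +14.
Stream C = -3, -30, -300: geometric, ×10 each step.
The 18th slot belongs to stream C; its 6th term is -300000.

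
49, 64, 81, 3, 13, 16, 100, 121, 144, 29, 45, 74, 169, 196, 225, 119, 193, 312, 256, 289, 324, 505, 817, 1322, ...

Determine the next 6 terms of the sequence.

Reading positions in blocks of 6 reveals the pattern AAABBB — 2 tracks woven together.
Track A: 49, 64, 81, 100, 121, 144, 169, 196, 225, 256, 289, 324 — the squares 7², 8², 9², ….
Track B: 3, 13, 16, 29, 45, 74, 119, 193, 312, 505, 817, 1322 — Fibonacci-style (each term is the sum of the two before it).
The 25th slot belongs to track A; its 13th term is 361.
Position 26 → track A, term 14 = 400.
Position 27 falls in track A as its term 15, giving 441.
Position 28 falls in track B as its term 13, giving 2139.
Position 29 → track B, term 14 = 3461.
Position 30 falls in track B as its term 15, giving 5600.

361, 400, 441, 2139, 3461, 5600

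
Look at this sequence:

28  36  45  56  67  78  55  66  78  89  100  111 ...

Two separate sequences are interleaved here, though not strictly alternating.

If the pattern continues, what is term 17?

The slot pattern repeats as AAABBB (period 6), so there are 2 interleaved tracks.
Track A: 28, 36, 45, 55, 66, 78 (the triangular numbers T_7, T_8, …).
Track B: 56, 67, 78, 89, 100, 111 (linear: a_n = 45 + 11·n).
Term 17 comes from track B (its 8th entry): 133.

133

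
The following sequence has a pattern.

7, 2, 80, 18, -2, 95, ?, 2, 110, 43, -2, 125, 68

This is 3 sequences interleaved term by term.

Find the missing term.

The terms cycle through 3 interleaved subsequences.
Stream A: 7, 18, ?, 43, 68 (Fibonacci-style (each term is the sum of the two before it)).
Stream B: 2, -2, 2, -2 (alternating ±2).
Stream C: 80, 95, 110, 125 (arithmetic with common difference +15).
Filling stream A at index 3 by its rule yields 25.

25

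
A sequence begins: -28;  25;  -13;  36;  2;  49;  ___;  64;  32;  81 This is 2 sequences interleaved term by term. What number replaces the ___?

17

Odd-indexed and even-indexed terms follow separate rules.
Track A is -28, -13, 2, ?, 32, which is linear: a_n = -43 + 15·n.
Track B is 25, 36, 49, 64, 81, which is consecutive squares n² from n = 5.
Filling track A at index 4 by its rule yields 17.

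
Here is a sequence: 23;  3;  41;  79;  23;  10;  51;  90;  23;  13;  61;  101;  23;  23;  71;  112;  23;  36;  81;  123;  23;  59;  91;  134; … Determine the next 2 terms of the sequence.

23, 95

Split by position mod 4 into 4 tracks.
Track A: 23, 23, 23, 23, 23, 23 — always 23.
Track B: 3, 10, 13, 23, 36, 59 — each term equals the sum of the previous two.
Track C: 41, 51, 61, 71, 81, 91 — arithmetic, step +10.
Track D: 79, 90, 101, 112, 123, 134 — arithmetic with common difference +11.
Term 25 comes from track A (its 7th entry): 23.
The 26th slot belongs to track B; its 7th term is 95.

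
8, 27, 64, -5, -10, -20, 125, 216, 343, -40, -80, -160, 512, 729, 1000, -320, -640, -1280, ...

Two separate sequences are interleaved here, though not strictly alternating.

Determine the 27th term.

Positions follow the repeating pattern AAABBB; grouping by letter gives 2 tracks.
Subsequence A: 8, 27, 64, 125, 216, 343, 512, 729, 1000. Perfect cubes starting at 2³.
Subsequence B: -5, -10, -20, -40, -80, -160, -320, -640, -1280. A geometric progression (common ratio 2).
Term 27 comes from subsequence A (its 15th entry): 4096.

4096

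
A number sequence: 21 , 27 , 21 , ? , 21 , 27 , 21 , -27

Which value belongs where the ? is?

-27

Split by position mod 2 into 2 tracks.
Subsequence A: 21, 21, 21, 21 — always 21.
Subsequence B: 27, ?, 27, -27 — alternating ±27.
Subsequence B's pattern makes the blank -27.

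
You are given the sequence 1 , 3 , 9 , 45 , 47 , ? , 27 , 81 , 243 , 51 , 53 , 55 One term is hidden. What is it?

49

The slot pattern repeats as AAABBB (period 6), so there are 2 interleaved tracks.
Track A = 1, 3, 9, 27, 81, 243: geometric, ×3 each step.
Track B = 45, 47, ?, 51, 53, 55: linear: a_n = 43 + 2·n.
The gap is track B's term 3; the rule gives 49.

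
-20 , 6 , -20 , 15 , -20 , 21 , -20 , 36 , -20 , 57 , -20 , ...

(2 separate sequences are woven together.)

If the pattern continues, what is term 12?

Positions 1, 3, 5, … form one subsequence and positions 2, 4, 6, … form another.
Track A: -20, -20, -20, -20, -20, -20. Always -20.
Track B: 6, 15, 21, 36, 57. A Fibonacci-like recurrence a_n = a_{n-1} + a_{n-2}.
Position 12 → track B, term 6 = 93.

93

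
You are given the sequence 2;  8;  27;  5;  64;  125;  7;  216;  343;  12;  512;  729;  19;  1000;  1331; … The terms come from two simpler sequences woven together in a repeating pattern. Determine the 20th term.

2744

Positions follow the repeating pattern ABB; grouping by letter gives 2 tracks.
Track A: 2, 5, 7, 12, 19 — a Fibonacci-like recurrence a_n = a_{n-1} + a_{n-2}.
Track B: 8, 27, 64, 125, 216, 343, 512, 729, 1000, 1331 — the cubes 2³, 3³, 4³, ….
Position 20 → track B, term 13 = 2744.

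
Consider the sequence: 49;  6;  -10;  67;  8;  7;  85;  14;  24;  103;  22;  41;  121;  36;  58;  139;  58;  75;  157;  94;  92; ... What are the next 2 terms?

Split by position mod 3 into 3 tracks.
Track A is 49, 67, 85, 103, 121, 139, 157, which is arithmetic, step +18.
Track B is 6, 8, 14, 22, 36, 58, 94, which is Fibonacci-style (each term is the sum of the two before it).
Track C is -10, 7, 24, 41, 58, 75, 92, which is linear: a_n = -27 + 17·n.
Position 22 → track A, term 8 = 175.
Position 23 → track B, term 8 = 152.

175, 152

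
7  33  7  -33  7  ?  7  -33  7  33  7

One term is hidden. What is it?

33

Positions 1, 3, 5, … form one subsequence and positions 2, 4, 6, … form another.
Subsequence A: 7, 7, 7, 7, 7, 7 (the constant sequence 7).
Subsequence B: 33, -33, ?, -33, 33 (the oscillation 33·(−1)^(n+1)).
Subsequence B's pattern makes the blank 33.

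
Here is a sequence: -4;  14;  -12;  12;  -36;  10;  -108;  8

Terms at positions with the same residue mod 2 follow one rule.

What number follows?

-324

Positions 1, 3, 5, … form one subsequence and positions 2, 4, 6, … form another.
Subsequence A: -4, -12, -36, -108. Geometric, ×3 each step.
Subsequence B: 14, 12, 10, 8. Linear: a_n = 16 − 2·n.
The 9th slot belongs to subsequence A; its 5th term is -324.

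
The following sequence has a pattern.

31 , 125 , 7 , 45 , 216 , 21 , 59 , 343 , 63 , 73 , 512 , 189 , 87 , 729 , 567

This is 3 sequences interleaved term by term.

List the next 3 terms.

101, 1000, 1701

Split by position mod 3: positions 1, 4, 7, … form one track, and each other residue class forms its own.
Track A = 31, 45, 59, 73, 87: arithmetic, step +14.
Track B = 125, 216, 343, 512, 729: consecutive cubes n³ from n = 5.
Track C = 7, 21, 63, 189, 567: multiplying by 3 each time.
Position 16 → track A, term 6 = 101.
Term 17 comes from track B (its 6th entry): 1000.
Position 18 → track C, term 6 = 1701.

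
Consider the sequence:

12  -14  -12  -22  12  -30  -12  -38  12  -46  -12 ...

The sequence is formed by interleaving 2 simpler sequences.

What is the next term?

Positions 1, 3, 5, … form one subsequence and positions 2, 4, 6, … form another.
Stream A: 12, -12, 12, -12, 12, -12 (the oscillation 12·(−1)^(n+1)).
Stream B: -14, -22, -30, -38, -46 (linear: a_n = -6 − 8·n).
Position 12 falls in stream B as its term 6, giving -54.

-54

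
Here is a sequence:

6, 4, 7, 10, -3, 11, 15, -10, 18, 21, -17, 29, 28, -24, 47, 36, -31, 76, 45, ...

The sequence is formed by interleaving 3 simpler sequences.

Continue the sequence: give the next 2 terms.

-38, 123

Split by position mod 3: positions 1, 4, 7, … form one track, and each other residue class forms its own.
Track A is 6, 10, 15, 21, 28, 36, 45, which is triangular numbers n(n+1)/2 for n = 3, 4, ….
Track B is 4, -3, -10, -17, -24, -31, which is arithmetic, step −7.
Track C is 7, 11, 18, 29, 47, 76, which is Fibonacci-style (each term is the sum of the two before it).
Position 20 → track B, term 7 = -38.
Term 21 comes from track C (its 7th entry): 123.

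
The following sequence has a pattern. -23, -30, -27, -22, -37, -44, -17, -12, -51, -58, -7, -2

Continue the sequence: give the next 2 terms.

-65, -72

Positions follow the repeating pattern AABB; grouping by letter gives 2 tracks.
Subsequence A: -23, -30, -37, -44, -51, -58 — arithmetic with common difference −7.
Subsequence B: -27, -22, -17, -12, -7, -2 — linear: a_n = -32 + 5·n.
Term 13 comes from subsequence A (its 7th entry): -65.
Position 14 falls in subsequence A as its term 8, giving -72.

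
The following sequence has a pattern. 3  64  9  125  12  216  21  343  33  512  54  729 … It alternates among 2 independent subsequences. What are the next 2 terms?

Odd-indexed and even-indexed terms follow separate rules.
Track A: 3, 9, 12, 21, 33, 54 (a Fibonacci-like recurrence a_n = a_{n-1} + a_{n-2}).
Track B: 64, 125, 216, 343, 512, 729 (consecutive cubes n³ from n = 4).
Position 13 → track A, term 7 = 87.
The 14th slot belongs to track B; its 7th term is 1000.

87, 1000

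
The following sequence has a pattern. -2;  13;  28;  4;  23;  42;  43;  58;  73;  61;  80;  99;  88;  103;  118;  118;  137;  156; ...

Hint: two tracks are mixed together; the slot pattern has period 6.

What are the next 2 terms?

133, 148

Positions follow the repeating pattern AAABBB; grouping by letter gives 2 tracks.
Subsequence A is -2, 13, 28, 43, 58, 73, 88, 103, 118, which is linear: a_n = -17 + 15·n.
Subsequence B is 4, 23, 42, 61, 80, 99, 118, 137, 156, which is arithmetic, step +19.
The 19th slot belongs to subsequence A; its 10th term is 133.
The 20th slot belongs to subsequence A; its 11th term is 148.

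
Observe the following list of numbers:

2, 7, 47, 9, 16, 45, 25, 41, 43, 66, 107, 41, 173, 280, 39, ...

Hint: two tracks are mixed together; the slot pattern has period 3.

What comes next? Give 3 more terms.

Reading positions in blocks of 3 reveals the pattern AAB — 2 tracks woven together.
Track A: 2, 7, 9, 16, 25, 41, 66, 107, 173, 280. Each term equals the sum of the previous two.
Track B: 47, 45, 43, 41, 39. Arithmetic, step −2.
The 16th slot belongs to track A; its 11th term is 453.
The 17th slot belongs to track A; its 12th term is 733.
Position 18 falls in track B as its term 6, giving 37.

453, 733, 37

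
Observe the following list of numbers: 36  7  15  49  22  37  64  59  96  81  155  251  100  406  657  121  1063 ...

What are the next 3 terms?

Reading positions in blocks of 3 reveals the pattern ABB — 2 tracks woven together.
Subsequence A: 36, 49, 64, 81, 100, 121 (consecutive squares n² from n = 6).
Subsequence B: 7, 15, 22, 37, 59, 96, 155, 251, 406, 657, 1063 (each term equals the sum of the previous two).
The 18th slot belongs to subsequence B; its 12th term is 1720.
Position 19 → subsequence A, term 7 = 144.
Position 20 → subsequence B, term 13 = 2783.

1720, 144, 2783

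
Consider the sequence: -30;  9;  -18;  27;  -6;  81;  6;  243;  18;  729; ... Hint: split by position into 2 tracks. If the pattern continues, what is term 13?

42

Odd-indexed and even-indexed terms follow separate rules.
Stream A = -30, -18, -6, 6, 18: arithmetic with common difference +12.
Stream B = 9, 27, 81, 243, 729: successive powers of 3.
Position 13 → stream A, term 7 = 42.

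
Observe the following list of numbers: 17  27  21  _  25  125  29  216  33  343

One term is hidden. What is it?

Odd-indexed and even-indexed terms follow separate rules.
Subsequence A: 17, 21, 25, 29, 33 — adding 4 each time.
Subsequence B: 27, ?, 125, 216, 343 — the cubes 3³, 4³, 5³, ….
Subsequence B's pattern makes the blank 64.

64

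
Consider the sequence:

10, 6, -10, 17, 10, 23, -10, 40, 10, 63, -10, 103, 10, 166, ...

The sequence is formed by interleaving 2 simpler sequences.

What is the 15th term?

Taking every 2nd term gives 2 separate tracks.
Subsequence A is 10, -10, 10, -10, 10, -10, 10, which is the oscillation 10·(−1)^(n+1).
Subsequence B is 6, 17, 23, 40, 63, 103, 166, which is a Fibonacci-like recurrence a_n = a_{n-1} + a_{n-2}.
Position 15 falls in subsequence A as its term 8, giving -10.

-10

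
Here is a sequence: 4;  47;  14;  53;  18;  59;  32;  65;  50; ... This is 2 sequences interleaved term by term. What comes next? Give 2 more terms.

71, 82

Split by position mod 2 into 2 tracks.
Subsequence A: 4, 14, 18, 32, 50 — a Fibonacci-like recurrence a_n = a_{n-1} + a_{n-2}.
Subsequence B: 47, 53, 59, 65 — arithmetic with common difference +6.
Position 10 falls in subsequence B as its term 5, giving 71.
Position 11 → subsequence A, term 6 = 82.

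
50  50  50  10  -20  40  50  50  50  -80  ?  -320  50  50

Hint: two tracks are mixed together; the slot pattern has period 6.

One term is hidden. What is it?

Reading positions in blocks of 6 reveals the pattern AAABBB — 2 tracks woven together.
Track A: 50, 50, 50, 50, 50, 50, 50, 50. Always 50.
Track B: 10, -20, 40, -80, ?, -320. Multiplying by -2 each time.
Filling track B at index 5 by its rule yields 160.

160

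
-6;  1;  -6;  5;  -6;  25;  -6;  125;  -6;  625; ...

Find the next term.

-6

Taking every 2nd term gives 2 separate tracks.
Track A is -6, -6, -6, -6, -6, which is the constant sequence -6.
Track B is 1, 5, 25, 125, 625, which is geometric with ratio 5.
The 11th slot belongs to track A; its 6th term is -6.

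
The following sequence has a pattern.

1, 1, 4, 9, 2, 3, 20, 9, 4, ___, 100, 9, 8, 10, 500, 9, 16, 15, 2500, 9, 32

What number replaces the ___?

Split by position mod 4 into 4 tracks.
Subsequence A: 1, 2, 4, 8, 16, 32 — powers 2^0, 2^1, 2^2, ….
Subsequence B: 1, 3, ?, 10, 15 — the triangular numbers T_1, T_2, ….
Subsequence C: 4, 20, 100, 500, 2500 — geometric with ratio 5.
Subsequence D: 9, 9, 9, 9, 9 — the constant sequence 9.
Subsequence B's pattern makes the blank 6.

6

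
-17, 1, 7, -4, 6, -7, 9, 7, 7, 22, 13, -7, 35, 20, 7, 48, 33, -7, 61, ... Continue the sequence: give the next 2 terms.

53, 7

Split by position mod 3 into 3 tracks.
Track A: -17, -4, 9, 22, 35, 48, 61 — arithmetic with common difference +13.
Track B: 1, 6, 7, 13, 20, 33 — Fibonacci-style (each term is the sum of the two before it).
Track C: 7, -7, 7, -7, 7, -7 — alternating ±7.
Term 20 comes from track B (its 7th entry): 53.
The 21st slot belongs to track C; its 7th term is 7.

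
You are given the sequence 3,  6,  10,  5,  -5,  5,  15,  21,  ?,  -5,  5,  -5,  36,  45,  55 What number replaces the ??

28

Positions follow the repeating pattern AAABBB; grouping by letter gives 2 tracks.
Subsequence A is 3, 6, 10, 15, 21, ?, 36, 45, 55, which is triangular numbers n(n+1)/2 for n = 2, 3, ….
Subsequence B is 5, -5, 5, -5, 5, -5, which is alternating ±5.
Subsequence A's pattern makes the blank 28.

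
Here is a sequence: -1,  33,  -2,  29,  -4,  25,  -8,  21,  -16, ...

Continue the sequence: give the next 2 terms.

17, -32

Odd-indexed and even-indexed terms follow separate rules.
Track A: -1, -2, -4, -8, -16 (geometric with ratio 2).
Track B: 33, 29, 25, 21 (subtracting 4 each time).
The 10th slot belongs to track B; its 5th term is 17.
The 11th slot belongs to track A; its 6th term is -32.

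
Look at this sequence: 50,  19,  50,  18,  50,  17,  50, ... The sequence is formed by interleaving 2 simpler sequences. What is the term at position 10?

15

The terms cycle through 2 interleaved subsequences.
Subsequence A: 50, 50, 50, 50 (always 50).
Subsequence B: 19, 18, 17 (arithmetic, step −1).
The 10th slot belongs to subsequence B; its 5th term is 15.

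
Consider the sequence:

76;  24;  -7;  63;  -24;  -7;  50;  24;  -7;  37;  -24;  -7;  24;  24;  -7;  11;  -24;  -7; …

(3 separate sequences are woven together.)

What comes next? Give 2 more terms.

-2, 24

Taking every 3rd term gives 3 separate tracks.
Track A is 76, 63, 50, 37, 24, 11, which is linear: a_n = 89 − 13·n.
Track B is 24, -24, 24, -24, 24, -24, which is oscillating between 24 and -24.
Track C is -7, -7, -7, -7, -7, -7, which is constant -7.
Position 19 → track A, term 7 = -2.
Position 20 → track B, term 7 = 24.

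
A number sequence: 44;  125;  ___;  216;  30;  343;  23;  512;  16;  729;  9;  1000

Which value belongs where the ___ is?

37

Positions 1, 3, 5, … form one subsequence and positions 2, 4, 6, … form another.
Track A is 44, ?, 30, 23, 16, 9, which is arithmetic with common difference −7.
Track B is 125, 216, 343, 512, 729, 1000, which is perfect cubes starting at 5³.
Track A's pattern makes the blank 37.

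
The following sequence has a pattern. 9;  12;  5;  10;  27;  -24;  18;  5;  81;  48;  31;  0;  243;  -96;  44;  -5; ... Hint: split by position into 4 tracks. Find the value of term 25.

6561

The terms cycle through 4 interleaved subsequences.
Track A: 9, 27, 81, 243 — powers 3^2, 3^3, 3^4, ….
Track B: 12, -24, 48, -96 — geometric, ×-2 each step.
Track C: 5, 18, 31, 44 — arithmetic with common difference +13.
Track D: 10, 5, 0, -5 — subtracting 5 each time.
Position 25 falls in track A as its term 7, giving 6561.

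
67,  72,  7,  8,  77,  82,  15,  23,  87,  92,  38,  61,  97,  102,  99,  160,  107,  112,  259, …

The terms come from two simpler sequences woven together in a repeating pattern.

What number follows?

419

Reading positions in blocks of 4 reveals the pattern AABB — 2 tracks woven together.
Track A is 67, 72, 77, 82, 87, 92, 97, 102, 107, 112, which is adding 5 each time.
Track B is 7, 8, 15, 23, 38, 61, 99, 160, 259, which is each term equals the sum of the previous two.
The 20th slot belongs to track B; its 10th term is 419.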